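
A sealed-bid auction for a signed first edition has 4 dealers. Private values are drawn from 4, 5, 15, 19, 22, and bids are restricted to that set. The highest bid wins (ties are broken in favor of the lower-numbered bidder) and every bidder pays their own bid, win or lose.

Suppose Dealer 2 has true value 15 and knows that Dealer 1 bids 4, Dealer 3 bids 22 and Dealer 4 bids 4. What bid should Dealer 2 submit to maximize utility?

Bid 4: loses but pays 4, utility -4.
Bid 5: loses but pays 5, utility -5.
Bid 15: loses but pays 15, utility -15.
Bid 19: loses but pays 19, utility -19.
Bid 22: wins, pays 22, utility 15 - 22 = -7.
The best choice is 4 with utility -4.

4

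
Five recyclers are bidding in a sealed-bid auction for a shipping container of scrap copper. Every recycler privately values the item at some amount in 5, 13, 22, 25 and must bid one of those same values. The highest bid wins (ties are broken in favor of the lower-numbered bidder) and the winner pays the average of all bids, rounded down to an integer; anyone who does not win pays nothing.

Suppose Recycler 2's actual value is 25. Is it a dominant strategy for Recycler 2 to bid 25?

No

Consider the case where Recycler 1 bids 5, Recycler 3 bids 5, Recycler 4 bids 5 and Recycler 5 bids 5.
Truthful bid 25: wins, pays 9, utility 25 - 9 = 16.
Bid 13 instead: wins, pays 6, utility 25 - 6 = 19.
Since 19 > 16, bidding 13 is strictly better here, so truthful bidding is not dominant.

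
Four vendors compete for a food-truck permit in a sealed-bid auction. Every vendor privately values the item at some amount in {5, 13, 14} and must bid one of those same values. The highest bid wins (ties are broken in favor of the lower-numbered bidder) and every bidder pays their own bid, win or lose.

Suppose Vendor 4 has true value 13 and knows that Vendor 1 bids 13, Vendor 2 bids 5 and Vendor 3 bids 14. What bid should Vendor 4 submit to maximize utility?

Bid 5: loses but pays 5, utility -5.
Bid 13: loses but pays 13, utility -13.
Bid 14: loses but pays 14, utility -14.
The best choice is 5 with utility -5.

5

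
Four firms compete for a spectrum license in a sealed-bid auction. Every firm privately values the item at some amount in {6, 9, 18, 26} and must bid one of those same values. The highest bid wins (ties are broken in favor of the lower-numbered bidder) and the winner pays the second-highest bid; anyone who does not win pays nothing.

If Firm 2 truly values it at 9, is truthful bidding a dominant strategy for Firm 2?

Check each profile of the others' bids and compare truth against every alternative bid.
Others bid (6, 6, 6): truth gives 3, best alternative gives 3.
Others bid (6, 6, 9): truth gives 0, best alternative gives 0.
Others bid (6, 6, 18): truth gives 0, best alternative gives 0.
Others bid (6, 6, 26): truth gives 0, best alternative gives 0.
Others bid (6, 9, 6): truth gives 0, best alternative gives 0.
Others bid (6, 9, 9): truth gives 0, best alternative gives 0.
(Remaining 58 profiles checked similarly; truth is weakly best in each.)
In every case the truthful bid is at least as good as any alternative, so it is a dominant strategy.

Yes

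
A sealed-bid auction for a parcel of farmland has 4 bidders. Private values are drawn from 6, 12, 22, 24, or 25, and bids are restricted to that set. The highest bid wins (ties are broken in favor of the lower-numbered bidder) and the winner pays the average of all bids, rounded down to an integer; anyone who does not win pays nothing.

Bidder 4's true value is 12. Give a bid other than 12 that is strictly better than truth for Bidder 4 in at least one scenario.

22

Suppose Bidder 1 bids 6, Bidder 2 bids 6 and Bidder 3 bids 12.
Bid 12: loses, pays 0, utility 0.
Bid 22: wins, pays 11, utility 12 - 11 = 1.
So bidding 22 beats truth here (1 > 0).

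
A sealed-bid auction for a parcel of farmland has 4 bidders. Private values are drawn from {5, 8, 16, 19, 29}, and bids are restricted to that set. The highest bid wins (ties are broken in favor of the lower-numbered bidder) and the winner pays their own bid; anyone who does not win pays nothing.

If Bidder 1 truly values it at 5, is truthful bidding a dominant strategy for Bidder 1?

Check each profile of the others' bids and compare truth against every alternative bid.
Others bid (5, 5, 5): truth gives 0, best alternative gives -3.
Others bid (5, 5, 8): truth gives 0, best alternative gives -3.
Others bid (5, 8, 5): truth gives 0, best alternative gives -3.
Others bid (5, 8, 8): truth gives 0, best alternative gives -3.
Others bid (8, 5, 5): truth gives 0, best alternative gives -3.
Others bid (8, 5, 8): truth gives 0, best alternative gives -3.
(Remaining 119 profiles checked similarly; truth is weakly best in each.)
In every case the truthful bid is at least as good as any alternative, so it is a dominant strategy.

Yes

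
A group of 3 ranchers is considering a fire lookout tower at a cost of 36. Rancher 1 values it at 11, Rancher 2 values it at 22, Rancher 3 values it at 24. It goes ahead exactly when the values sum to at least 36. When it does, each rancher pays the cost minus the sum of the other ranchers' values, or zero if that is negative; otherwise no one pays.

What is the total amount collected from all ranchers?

Total value 57 ≥ cost 36, so it is built.
Rancher 1: others sum to 46; max(0, 36 - 46) = 0.
Rancher 2: others sum to 35; max(0, 36 - 35) = 1.
Rancher 3: others sum to 33; max(0, 36 - 33) = 3.
Total collected = 0 + 1 + 3 = 4.

4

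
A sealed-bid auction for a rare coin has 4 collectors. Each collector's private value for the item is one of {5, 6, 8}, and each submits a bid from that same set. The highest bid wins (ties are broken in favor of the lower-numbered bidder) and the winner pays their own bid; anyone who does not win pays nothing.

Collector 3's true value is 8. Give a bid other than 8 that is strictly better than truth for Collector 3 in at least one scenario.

6

Suppose Collector 1 bids 5, Collector 2 bids 5 and Collector 4 bids 5.
Bid 8: wins, pays 8, utility 8 - 8 = 0.
Bid 6: wins, pays 6, utility 8 - 6 = 2.
So bidding 6 beats truth here (2 > 0).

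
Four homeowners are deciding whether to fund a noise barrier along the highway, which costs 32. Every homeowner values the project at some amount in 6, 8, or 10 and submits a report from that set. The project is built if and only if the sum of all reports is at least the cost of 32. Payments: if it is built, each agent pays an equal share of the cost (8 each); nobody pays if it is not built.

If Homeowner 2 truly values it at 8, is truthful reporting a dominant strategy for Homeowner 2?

Yes

Check each profile of the others' reports and compare truth against every alternative report.
Others report (6, 6, 6): truth gives 0, best alternative gives 0.
Others report (6, 6, 8): truth gives 0, best alternative gives 0.
Others report (6, 6, 10): truth gives 0, best alternative gives 0.
Others report (6, 8, 6): truth gives 0, best alternative gives 0.
Others report (6, 8, 8): truth gives 0, best alternative gives 0.
Others report (6, 8, 10): truth gives 0, best alternative gives 0.
(Remaining 21 profiles checked similarly; truth is weakly best in each.)
In every case the truthful report is at least as good as any alternative, so it is a dominant strategy.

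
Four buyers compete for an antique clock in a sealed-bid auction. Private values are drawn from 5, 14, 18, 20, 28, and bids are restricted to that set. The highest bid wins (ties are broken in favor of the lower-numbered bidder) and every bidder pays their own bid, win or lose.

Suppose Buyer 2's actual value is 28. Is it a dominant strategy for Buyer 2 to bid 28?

No

Consider the case where Buyer 1 bids 5, Buyer 3 bids 5 and Buyer 4 bids 5.
Truthful bid 28: wins, pays 28, utility 28 - 28 = 0.
Bid 14 instead: wins, pays 14, utility 28 - 14 = 14.
Since 14 > 0, bidding 14 is strictly better here, so truthful bidding is not dominant.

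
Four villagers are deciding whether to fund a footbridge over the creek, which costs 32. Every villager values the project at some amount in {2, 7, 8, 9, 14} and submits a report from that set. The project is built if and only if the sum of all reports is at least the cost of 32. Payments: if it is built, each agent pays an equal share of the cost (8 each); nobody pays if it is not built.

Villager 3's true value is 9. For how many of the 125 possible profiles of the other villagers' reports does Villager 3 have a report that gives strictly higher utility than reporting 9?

25

Others report (2, 2, 14): truth gives 0; report 14 gives 1 > 0. Violating.
Others report (2, 7, 9): truth gives 0; report 14 gives 1 > 0. Violating.
Others report (2, 8, 8): truth gives 0; report 14 gives 1 > 0. Violating.
Others report (2, 8, 9): truth gives 0; report 14 gives 1 > 0. Violating.
Others report (2, 2, 2): truth gives 0; no alternative beats it.
Others report (2, 2, 7): truth gives 0; no alternative beats it.
(Checking all 125 profiles: 25 have a profitable deviation, 100 do not.)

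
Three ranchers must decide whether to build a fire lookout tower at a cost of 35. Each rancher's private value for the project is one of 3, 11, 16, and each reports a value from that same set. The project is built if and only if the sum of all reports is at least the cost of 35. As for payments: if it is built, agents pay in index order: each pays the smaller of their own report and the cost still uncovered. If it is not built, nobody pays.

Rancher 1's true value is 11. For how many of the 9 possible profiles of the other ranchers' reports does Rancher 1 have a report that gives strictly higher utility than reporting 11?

Others report (16, 16): truth gives 0; report 3 gives 8 > 0. Violating.
Others report (3, 3): truth gives 0; no alternative beats it.
Others report (3, 11): truth gives 0; no alternative beats it.
(Checking all 9 profiles: 1 has a profitable deviation, 8 do not.)

1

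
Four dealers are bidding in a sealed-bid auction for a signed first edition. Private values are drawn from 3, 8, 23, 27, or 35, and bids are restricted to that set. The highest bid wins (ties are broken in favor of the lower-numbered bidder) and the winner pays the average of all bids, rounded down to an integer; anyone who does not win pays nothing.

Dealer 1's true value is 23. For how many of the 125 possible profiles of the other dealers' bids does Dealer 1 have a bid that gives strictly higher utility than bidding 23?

Others bid (3, 3, 3): truth gives 15; bid 3 gives 20 > 15. Violating.
Others bid (3, 3, 8): truth gives 14; bid 8 gives 18 > 14. Violating.
Others bid (3, 3, 27): truth gives 0; bid 27 gives 8 > 0. Violating.
Others bid (3, 3, 35): truth gives 0; bid 35 gives 4 > 0. Violating.
Others bid (3, 3, 23): truth gives 10; no alternative beats it.
Others bid (3, 8, 23): truth gives 9; no alternative beats it.
(Checking all 125 profiles: 50 have a profitable deviation, 75 do not.)

50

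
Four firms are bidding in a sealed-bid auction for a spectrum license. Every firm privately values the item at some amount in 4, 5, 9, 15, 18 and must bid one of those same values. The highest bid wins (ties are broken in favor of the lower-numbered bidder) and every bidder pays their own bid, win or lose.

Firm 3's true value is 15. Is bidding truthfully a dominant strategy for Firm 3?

Consider the case where Firm 1 bids 4, Firm 2 bids 4 and Firm 4 bids 4.
Truthful bid 15: wins, pays 15, utility 15 - 15 = 0.
Bid 5 instead: wins, pays 5, utility 15 - 5 = 10.
Since 10 > 0, bidding 5 is strictly better here, so truthful bidding is not dominant.

No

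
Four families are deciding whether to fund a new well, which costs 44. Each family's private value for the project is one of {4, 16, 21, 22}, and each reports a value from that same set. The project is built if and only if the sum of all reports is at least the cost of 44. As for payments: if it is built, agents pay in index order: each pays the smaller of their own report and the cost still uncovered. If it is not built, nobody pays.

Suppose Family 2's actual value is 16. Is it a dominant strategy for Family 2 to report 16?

Consider the case where Family 1 reports 4, Family 3 reports 16 and Family 4 reports 21.
Truthful report 16: project built, pays 16, utility 16 - 16 = 0.
Report 4 instead: project built, pays 4, utility 16 - 4 = 12.
Since 12 > 0, reporting 4 is strictly better here, so truthful reporting is not dominant.

No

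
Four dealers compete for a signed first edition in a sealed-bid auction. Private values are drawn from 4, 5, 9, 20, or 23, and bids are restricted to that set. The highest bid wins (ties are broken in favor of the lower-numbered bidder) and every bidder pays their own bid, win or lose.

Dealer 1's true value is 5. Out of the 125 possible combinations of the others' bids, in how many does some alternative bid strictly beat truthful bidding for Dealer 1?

118

Others bid (4, 4, 4): truth gives 0; bid 4 gives 1 > 0. Violating.
Others bid (4, 4, 9): truth gives -5; bid 4 gives -4 > -5. Violating.
Others bid (4, 4, 20): truth gives -5; bid 4 gives -4 > -5. Violating.
Others bid (4, 4, 23): truth gives -5; bid 4 gives -4 > -5. Violating.
Others bid (4, 4, 5): truth gives 0; no alternative beats it.
Others bid (4, 5, 4): truth gives 0; no alternative beats it.
(Checking all 125 profiles: 118 have a profitable deviation, 7 do not.)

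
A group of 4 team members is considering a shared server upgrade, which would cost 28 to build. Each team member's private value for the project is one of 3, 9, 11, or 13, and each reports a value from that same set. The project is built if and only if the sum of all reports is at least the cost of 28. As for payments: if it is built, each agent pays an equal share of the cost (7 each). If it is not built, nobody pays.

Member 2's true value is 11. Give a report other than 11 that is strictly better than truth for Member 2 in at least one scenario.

13

Suppose Member 1 reports 3, Member 3 reports 3 and Member 4 reports 9.
Report 11: project not built, utility 0.
Report 13: project built, pays 7, utility 11 - 7 = 4.
So reporting 13 beats truth here (4 > 0).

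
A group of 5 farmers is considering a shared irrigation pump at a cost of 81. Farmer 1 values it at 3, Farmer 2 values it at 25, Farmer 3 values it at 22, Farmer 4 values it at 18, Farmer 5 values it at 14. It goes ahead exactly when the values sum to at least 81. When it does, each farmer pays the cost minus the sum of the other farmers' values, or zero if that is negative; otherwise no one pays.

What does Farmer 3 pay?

21

Total value 82 ≥ cost 81, so the project is built.
The other farmers' values sum to 60.
Cost minus that sum is 81 - 60 = 21.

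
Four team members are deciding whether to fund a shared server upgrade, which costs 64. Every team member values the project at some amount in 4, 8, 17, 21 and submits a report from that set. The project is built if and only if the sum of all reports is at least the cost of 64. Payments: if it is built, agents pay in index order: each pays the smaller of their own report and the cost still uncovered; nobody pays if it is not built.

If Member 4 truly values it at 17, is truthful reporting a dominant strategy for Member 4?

Check each profile of the others' reports and compare truth against every alternative report.
Others report (21, 21, 21): truth gives 16, best alternative gives 16.
Others report (17, 21, 21): truth gives 12, best alternative gives 12.
Others report (21, 17, 21): truth gives 12, best alternative gives 12.
Others report (21, 21, 17): truth gives 12, best alternative gives 12.
Others report (17, 17, 21): truth gives 8, best alternative gives 8.
Others report (17, 21, 17): truth gives 8, best alternative gives 8.
(Remaining 58 profiles checked similarly; truth is weakly best in each.)
In every case the truthful report is at least as good as any alternative, so it is a dominant strategy.

Yes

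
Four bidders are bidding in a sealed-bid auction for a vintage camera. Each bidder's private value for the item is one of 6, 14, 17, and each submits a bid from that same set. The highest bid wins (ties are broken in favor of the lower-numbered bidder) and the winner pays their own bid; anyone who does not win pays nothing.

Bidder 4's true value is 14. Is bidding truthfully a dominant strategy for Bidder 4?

Yes

Check each profile of the others' bids and compare truth against every alternative bid.
Others bid (6, 6, 6): truth gives 0, best alternative gives 0.
Others bid (6, 6, 14): truth gives 0, best alternative gives 0.
Others bid (6, 6, 17): truth gives 0, best alternative gives 0.
Others bid (6, 14, 6): truth gives 0, best alternative gives 0.
Others bid (6, 14, 14): truth gives 0, best alternative gives 0.
Others bid (6, 14, 17): truth gives 0, best alternative gives 0.
(Remaining 21 profiles checked similarly; truth is weakly best in each.)
In every case the truthful bid is at least as good as any alternative, so it is a dominant strategy.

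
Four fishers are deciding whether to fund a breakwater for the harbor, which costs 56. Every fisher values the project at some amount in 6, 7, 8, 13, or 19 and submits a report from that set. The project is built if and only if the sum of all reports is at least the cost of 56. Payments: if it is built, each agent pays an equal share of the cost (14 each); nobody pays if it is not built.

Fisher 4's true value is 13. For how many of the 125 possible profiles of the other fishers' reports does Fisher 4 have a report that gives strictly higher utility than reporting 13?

12

Others report (6, 19, 19): truth gives -1; report 6 gives 0 > -1. Violating.
Others report (7, 19, 19): truth gives -1; report 6 gives 0 > -1. Violating.
Others report (8, 19, 19): truth gives -1; report 6 gives 0 > -1. Violating.
Others report (13, 13, 19): truth gives -1; report 6 gives 0 > -1. Violating.
Others report (6, 6, 6): truth gives 0; no alternative beats it.
Others report (6, 6, 7): truth gives 0; no alternative beats it.
(Checking all 125 profiles: 12 have a profitable deviation, 113 do not.)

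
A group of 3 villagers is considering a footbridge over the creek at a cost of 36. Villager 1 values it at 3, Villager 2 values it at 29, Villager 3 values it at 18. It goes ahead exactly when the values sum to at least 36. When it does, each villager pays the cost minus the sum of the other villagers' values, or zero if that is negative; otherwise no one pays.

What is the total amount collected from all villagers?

Total value 50 ≥ cost 36, so it is built.
Villager 1: others sum to 47; max(0, 36 - 47) = 0.
Villager 2: others sum to 21; max(0, 36 - 21) = 15.
Villager 3: others sum to 32; max(0, 36 - 32) = 4.
Total collected = 0 + 15 + 4 = 19.

19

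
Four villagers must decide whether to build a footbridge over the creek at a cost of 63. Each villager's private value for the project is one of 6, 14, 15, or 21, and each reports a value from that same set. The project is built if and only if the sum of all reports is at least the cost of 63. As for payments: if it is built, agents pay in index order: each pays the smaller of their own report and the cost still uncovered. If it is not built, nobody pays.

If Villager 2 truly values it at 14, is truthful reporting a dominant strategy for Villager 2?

No

Consider the case where Villager 1 reports 15, Villager 3 reports 21 and Villager 4 reports 21.
Truthful report 14: project built, pays 14, utility 14 - 14 = 0.
Report 6 instead: project built, pays 6, utility 14 - 6 = 8.
Since 8 > 0, reporting 6 is strictly better here, so truthful reporting is not dominant.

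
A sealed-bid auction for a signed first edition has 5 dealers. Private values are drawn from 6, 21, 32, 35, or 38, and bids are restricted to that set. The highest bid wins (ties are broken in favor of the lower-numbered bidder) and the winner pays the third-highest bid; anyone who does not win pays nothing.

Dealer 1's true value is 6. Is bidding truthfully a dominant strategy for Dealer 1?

Check each profile of the others' bids and compare truth against every alternative bid.
Others bid (6, 6, 21, 21): truth gives 0, best alternative gives -15.
Others bid (6, 21, 6, 21): truth gives 0, best alternative gives -15.
Others bid (6, 21, 21, 6): truth gives 0, best alternative gives -15.
Others bid (6, 21, 21, 21): truth gives 0, best alternative gives -15.
Others bid (21, 6, 6, 21): truth gives 0, best alternative gives -15.
Others bid (21, 6, 21, 6): truth gives 0, best alternative gives -15.
(Remaining 619 profiles checked similarly; truth is weakly best in each.)
In every case the truthful bid is at least as good as any alternative, so it is a dominant strategy.

Yes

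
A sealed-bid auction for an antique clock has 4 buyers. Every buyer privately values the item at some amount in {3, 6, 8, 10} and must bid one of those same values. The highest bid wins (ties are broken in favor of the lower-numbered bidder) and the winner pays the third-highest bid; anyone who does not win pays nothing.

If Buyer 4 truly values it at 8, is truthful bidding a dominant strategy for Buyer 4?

Consider the case where Buyer 1 bids 3, Buyer 2 bids 3 and Buyer 3 bids 8.
Truthful bid 8: loses, pays 0, utility 0.
Bid 10 instead: wins, pays 3, utility 8 - 3 = 5.
Since 5 > 0, bidding 10 is strictly better here, so truthful bidding is not dominant.

No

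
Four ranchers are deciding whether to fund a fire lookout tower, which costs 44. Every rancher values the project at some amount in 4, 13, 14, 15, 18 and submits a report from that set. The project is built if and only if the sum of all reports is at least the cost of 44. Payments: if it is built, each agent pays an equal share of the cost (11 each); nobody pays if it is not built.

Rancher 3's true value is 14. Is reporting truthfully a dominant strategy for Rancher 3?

Consider the case where Rancher 1 reports 4, Rancher 2 reports 4 and Rancher 4 reports 18.
Truthful report 14: project not built, utility 0.
Report 18 instead: project built, pays 11, utility 14 - 11 = 3.
Since 3 > 0, reporting 18 is strictly better here, so truthful reporting is not dominant.

No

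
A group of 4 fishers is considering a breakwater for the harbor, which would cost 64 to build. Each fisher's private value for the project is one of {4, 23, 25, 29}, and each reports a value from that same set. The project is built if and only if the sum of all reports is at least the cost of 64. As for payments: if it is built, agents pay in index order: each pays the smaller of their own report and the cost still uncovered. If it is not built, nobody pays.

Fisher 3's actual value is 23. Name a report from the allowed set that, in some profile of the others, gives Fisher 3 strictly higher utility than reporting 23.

4

Suppose Fisher 1 reports 4, Fisher 2 reports 29 and Fisher 4 reports 29.
Report 23: project built, pays 23, utility 23 - 23 = 0.
Report 4: project built, pays 4, utility 23 - 4 = 19.
So reporting 4 beats truth here (19 > 0).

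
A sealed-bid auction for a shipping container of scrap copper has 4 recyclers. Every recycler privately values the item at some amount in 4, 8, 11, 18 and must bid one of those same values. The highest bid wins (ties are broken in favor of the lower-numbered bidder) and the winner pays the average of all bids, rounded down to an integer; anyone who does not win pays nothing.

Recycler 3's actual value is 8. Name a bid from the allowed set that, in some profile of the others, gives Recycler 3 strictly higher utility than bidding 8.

11

Suppose Recycler 1 bids 4, Recycler 2 bids 4 and Recycler 4 bids 11.
Bid 8: loses, pays 0, utility 0.
Bid 11: wins, pays 7, utility 8 - 7 = 1.
So bidding 11 beats truth here (1 > 0).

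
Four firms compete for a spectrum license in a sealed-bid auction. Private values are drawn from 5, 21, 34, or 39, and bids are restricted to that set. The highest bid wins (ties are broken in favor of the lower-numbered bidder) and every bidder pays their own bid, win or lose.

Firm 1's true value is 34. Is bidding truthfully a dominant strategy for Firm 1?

No

Consider the case where Firm 2 bids 5, Firm 3 bids 5 and Firm 4 bids 5.
Truthful bid 34: wins, pays 34, utility 34 - 34 = 0.
Bid 5 instead: wins, pays 5, utility 34 - 5 = 29.
Since 29 > 0, bidding 5 is strictly better here, so truthful bidding is not dominant.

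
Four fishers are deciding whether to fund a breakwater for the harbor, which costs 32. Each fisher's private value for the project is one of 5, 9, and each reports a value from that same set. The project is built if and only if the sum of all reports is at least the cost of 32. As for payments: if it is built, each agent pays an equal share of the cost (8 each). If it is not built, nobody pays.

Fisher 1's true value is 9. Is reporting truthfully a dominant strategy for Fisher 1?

Yes

Check each profile of the others' reports and compare truth against every alternative report.
Others report (5, 9, 9): truth gives 1, best alternative gives 0.
Others report (9, 5, 9): truth gives 1, best alternative gives 0.
Others report (9, 9, 5): truth gives 1, best alternative gives 0.
Others report (9, 9, 9): truth gives 1, best alternative gives 1.
Others report (5, 5, 5): truth gives 0, best alternative gives 0.
Others report (5, 5, 9): truth gives 0, best alternative gives 0.
(Remaining 2 profiles checked similarly; truth is weakly best in each.)
In every case the truthful report is at least as good as any alternative, so it is a dominant strategy.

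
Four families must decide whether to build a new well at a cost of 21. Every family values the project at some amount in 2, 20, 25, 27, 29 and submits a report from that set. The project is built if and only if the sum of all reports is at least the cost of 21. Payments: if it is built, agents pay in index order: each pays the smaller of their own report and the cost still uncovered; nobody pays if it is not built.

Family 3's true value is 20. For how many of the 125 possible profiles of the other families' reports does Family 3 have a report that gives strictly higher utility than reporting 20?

Others report (2, 2, 20): truth gives 3; report 2 gives 18 > 3. Violating.
Others report (2, 2, 25): truth gives 3; report 2 gives 18 > 3. Violating.
Others report (2, 2, 27): truth gives 3; report 2 gives 18 > 3. Violating.
Others report (2, 2, 29): truth gives 3; report 2 gives 18 > 3. Violating.
Others report (2, 2, 2): truth gives 3; no alternative beats it.
Others report (2, 20, 2): truth gives 20; no alternative beats it.
(Checking all 125 profiles: 4 have a profitable deviation, 121 do not.)

4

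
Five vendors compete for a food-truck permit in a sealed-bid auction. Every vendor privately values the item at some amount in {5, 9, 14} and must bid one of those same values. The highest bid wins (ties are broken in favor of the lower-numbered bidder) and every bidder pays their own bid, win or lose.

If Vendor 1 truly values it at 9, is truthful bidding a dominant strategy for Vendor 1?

No

Consider the case where Vendor 2 bids 5, Vendor 3 bids 5, Vendor 4 bids 5 and Vendor 5 bids 5.
Truthful bid 9: wins, pays 9, utility 9 - 9 = 0.
Bid 5 instead: wins, pays 5, utility 9 - 5 = 4.
Since 4 > 0, bidding 5 is strictly better here, so truthful bidding is not dominant.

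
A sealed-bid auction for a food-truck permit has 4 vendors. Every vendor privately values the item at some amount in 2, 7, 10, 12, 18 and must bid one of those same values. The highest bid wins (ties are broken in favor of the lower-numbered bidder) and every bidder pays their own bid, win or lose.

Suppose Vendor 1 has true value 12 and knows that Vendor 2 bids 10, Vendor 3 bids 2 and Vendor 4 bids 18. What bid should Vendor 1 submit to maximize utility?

2

Bid 2: loses but pays 2, utility -2.
Bid 7: loses but pays 7, utility -7.
Bid 10: loses but pays 10, utility -10.
Bid 12: loses but pays 12, utility -12.
Bid 18: wins, pays 18, utility 12 - 18 = -6.
The best choice is 2 with utility -2.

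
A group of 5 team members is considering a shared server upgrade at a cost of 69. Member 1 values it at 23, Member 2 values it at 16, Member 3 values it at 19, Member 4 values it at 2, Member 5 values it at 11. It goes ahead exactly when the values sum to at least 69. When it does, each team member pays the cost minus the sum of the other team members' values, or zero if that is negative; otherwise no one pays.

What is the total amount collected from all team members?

Total value 71 ≥ cost 69, so it is built.
Member 1: others sum to 48; max(0, 69 - 48) = 21.
Member 2: others sum to 55; max(0, 69 - 55) = 14.
Member 3: others sum to 52; max(0, 69 - 52) = 17.
Member 4: others sum to 69; max(0, 69 - 69) = 0.
Member 5: others sum to 60; max(0, 69 - 60) = 9.
Total collected = 21 + 14 + 17 + 0 + 9 = 61.

61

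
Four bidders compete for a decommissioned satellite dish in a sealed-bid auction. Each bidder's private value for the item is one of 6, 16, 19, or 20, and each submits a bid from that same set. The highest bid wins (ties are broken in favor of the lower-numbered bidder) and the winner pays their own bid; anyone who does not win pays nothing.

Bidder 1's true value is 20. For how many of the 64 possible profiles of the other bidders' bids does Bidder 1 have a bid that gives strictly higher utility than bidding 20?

27

Others bid (6, 6, 6): truth gives 0; bid 6 gives 14 > 0. Violating.
Others bid (6, 6, 16): truth gives 0; bid 16 gives 4 > 0. Violating.
Others bid (6, 6, 19): truth gives 0; bid 19 gives 1 > 0. Violating.
Others bid (6, 16, 6): truth gives 0; bid 16 gives 4 > 0. Violating.
Others bid (6, 6, 20): truth gives 0; no alternative beats it.
Others bid (6, 16, 20): truth gives 0; no alternative beats it.
(Checking all 64 profiles: 27 have a profitable deviation, 37 do not.)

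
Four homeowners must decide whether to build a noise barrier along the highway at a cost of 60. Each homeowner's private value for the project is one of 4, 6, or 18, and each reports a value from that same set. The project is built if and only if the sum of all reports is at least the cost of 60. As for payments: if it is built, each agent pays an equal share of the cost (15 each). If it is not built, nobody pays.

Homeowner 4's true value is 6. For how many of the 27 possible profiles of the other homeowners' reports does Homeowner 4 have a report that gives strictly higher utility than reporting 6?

1

Others report (18, 18, 18): truth gives -9; report 4 gives 0 > -9. Violating.
Others report (4, 4, 4): truth gives 0; no alternative beats it.
Others report (4, 4, 6): truth gives 0; no alternative beats it.
(Checking all 27 profiles: 1 has a profitable deviation, 26 do not.)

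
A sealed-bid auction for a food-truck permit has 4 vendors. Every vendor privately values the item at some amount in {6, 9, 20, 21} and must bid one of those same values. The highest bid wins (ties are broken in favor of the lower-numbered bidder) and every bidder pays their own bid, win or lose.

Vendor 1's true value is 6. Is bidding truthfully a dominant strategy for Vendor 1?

Consider the case where Vendor 2 bids 6, Vendor 3 bids 6 and Vendor 4 bids 9.
Truthful bid 6: loses but pays 6, utility -6.
Bid 9 instead: wins, pays 9, utility 6 - 9 = -3.
Since -3 > -6, bidding 9 is strictly better here, so truthful bidding is not dominant.

No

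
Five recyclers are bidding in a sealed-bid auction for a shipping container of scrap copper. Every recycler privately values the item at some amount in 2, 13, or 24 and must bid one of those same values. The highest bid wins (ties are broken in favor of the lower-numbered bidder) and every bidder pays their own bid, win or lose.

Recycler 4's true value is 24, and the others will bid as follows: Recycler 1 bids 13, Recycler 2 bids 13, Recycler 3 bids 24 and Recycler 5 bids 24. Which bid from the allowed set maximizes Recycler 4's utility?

Bid 2: loses but pays 2, utility -2.
Bid 13: loses but pays 13, utility -13.
Bid 24: loses but pays 24, utility -24.
The best choice is 2 with utility -2.

2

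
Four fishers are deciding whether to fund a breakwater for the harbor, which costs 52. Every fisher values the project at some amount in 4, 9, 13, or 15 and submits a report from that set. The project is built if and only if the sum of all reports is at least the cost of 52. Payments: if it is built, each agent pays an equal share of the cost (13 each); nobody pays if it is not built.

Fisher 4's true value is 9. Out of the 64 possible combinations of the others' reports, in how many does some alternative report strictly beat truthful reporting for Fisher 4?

Others report (13, 15, 15): truth gives -4; report 4 gives 0 > -4. Violating.
Others report (15, 13, 15): truth gives -4; report 4 gives 0 > -4. Violating.
Others report (15, 15, 13): truth gives -4; report 4 gives 0 > -4. Violating.
Others report (15, 15, 15): truth gives -4; report 4 gives 0 > -4. Violating.
Others report (4, 4, 4): truth gives 0; no alternative beats it.
Others report (4, 4, 9): truth gives 0; no alternative beats it.
(Checking all 64 profiles: 4 have a profitable deviation, 60 do not.)

4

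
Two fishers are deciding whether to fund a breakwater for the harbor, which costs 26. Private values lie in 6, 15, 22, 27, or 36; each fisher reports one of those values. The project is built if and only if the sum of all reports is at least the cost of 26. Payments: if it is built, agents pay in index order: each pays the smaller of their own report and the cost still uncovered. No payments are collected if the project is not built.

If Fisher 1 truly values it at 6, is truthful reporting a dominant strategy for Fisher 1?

Check each profile of the others' reports and compare truth against every alternative report.
Others report (15): truth gives 0, best alternative gives -9.
Others report (22): truth gives 0, best alternative gives -9.
Others report (27): truth gives 0, best alternative gives -9.
Others report (36): truth gives 0, best alternative gives -9.
Others report (6): truth gives 0, best alternative gives 0.
In every case the truthful report is at least as good as any alternative, so it is a dominant strategy.

Yes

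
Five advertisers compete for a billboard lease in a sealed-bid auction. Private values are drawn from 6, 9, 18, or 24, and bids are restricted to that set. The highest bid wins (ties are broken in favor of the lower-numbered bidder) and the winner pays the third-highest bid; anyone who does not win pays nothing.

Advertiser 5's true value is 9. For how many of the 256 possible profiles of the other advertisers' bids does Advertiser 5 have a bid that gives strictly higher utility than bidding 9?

Others bid (6, 6, 6, 9): truth gives 0; bid 18 gives 3 > 0. Violating.
Others bid (6, 6, 6, 18): truth gives 0; bid 24 gives 3 > 0. Violating.
Others bid (6, 6, 9, 6): truth gives 0; bid 18 gives 3 > 0. Violating.
Others bid (6, 6, 18, 6): truth gives 0; bid 24 gives 3 > 0. Violating.
Others bid (6, 6, 6, 6): truth gives 3; no alternative beats it.
Others bid (6, 6, 6, 24): truth gives 0; no alternative beats it.
(Checking all 256 profiles: 8 have a profitable deviation, 248 do not.)

8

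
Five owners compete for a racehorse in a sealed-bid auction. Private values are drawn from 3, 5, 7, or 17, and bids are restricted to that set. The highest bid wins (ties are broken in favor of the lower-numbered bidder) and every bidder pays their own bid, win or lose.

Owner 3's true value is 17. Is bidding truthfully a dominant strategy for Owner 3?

Consider the case where Owner 1 bids 3, Owner 2 bids 3, Owner 4 bids 3 and Owner 5 bids 3.
Truthful bid 17: wins, pays 17, utility 17 - 17 = 0.
Bid 5 instead: wins, pays 5, utility 17 - 5 = 12.
Since 12 > 0, bidding 5 is strictly better here, so truthful bidding is not dominant.

No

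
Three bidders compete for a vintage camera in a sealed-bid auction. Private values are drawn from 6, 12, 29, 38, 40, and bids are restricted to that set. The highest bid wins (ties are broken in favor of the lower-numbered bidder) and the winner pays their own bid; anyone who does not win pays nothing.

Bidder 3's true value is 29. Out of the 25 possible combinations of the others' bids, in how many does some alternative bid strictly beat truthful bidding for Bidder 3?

Others bid (6, 6): truth gives 0; bid 12 gives 17 > 0. Violating.
Others bid (6, 12): truth gives 0; no alternative beats it.
Others bid (6, 29): truth gives 0; no alternative beats it.
(Checking all 25 profiles: 1 has a profitable deviation, 24 do not.)

1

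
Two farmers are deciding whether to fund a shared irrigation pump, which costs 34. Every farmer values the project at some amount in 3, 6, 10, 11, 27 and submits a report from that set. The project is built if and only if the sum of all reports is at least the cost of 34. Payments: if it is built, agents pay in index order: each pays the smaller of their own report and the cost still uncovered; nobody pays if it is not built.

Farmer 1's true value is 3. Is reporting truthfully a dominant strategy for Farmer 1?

Yes

Check each profile of the others' reports and compare truth against every alternative report.
Others report (3): truth gives 0, best alternative gives 0.
Others report (6): truth gives 0, best alternative gives 0.
Others report (10): truth gives 0, best alternative gives 0.
Others report (11): truth gives 0, best alternative gives 0.
Others report (27): truth gives 0, best alternative gives 0.
In every case the truthful report is at least as good as any alternative, so it is a dominant strategy.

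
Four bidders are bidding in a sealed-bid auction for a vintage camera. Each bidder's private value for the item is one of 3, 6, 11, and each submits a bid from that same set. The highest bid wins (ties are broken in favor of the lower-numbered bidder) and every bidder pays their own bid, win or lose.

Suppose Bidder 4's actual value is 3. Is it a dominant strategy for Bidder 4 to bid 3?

Check each profile of the others' bids and compare truth against every alternative bid.
Others bid (3, 3, 6): truth gives -3, best alternative gives -6.
Others bid (3, 3, 11): truth gives -3, best alternative gives -6.
Others bid (3, 6, 3): truth gives -3, best alternative gives -6.
Others bid (3, 6, 6): truth gives -3, best alternative gives -6.
Others bid (3, 6, 11): truth gives -3, best alternative gives -6.
Others bid (3, 11, 3): truth gives -3, best alternative gives -6.
(Remaining 21 profiles checked similarly; truth is weakly best in each.)
In every case the truthful bid is at least as good as any alternative, so it is a dominant strategy.

Yes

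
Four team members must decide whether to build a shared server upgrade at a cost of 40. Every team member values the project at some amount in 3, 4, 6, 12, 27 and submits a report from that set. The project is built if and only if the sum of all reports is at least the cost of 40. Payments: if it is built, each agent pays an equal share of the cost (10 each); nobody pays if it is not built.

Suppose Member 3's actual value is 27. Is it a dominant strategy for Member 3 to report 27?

Check each profile of the others' reports and compare truth against every alternative report.
Others report (3, 3, 12): truth gives 17, best alternative gives 0.
Others report (3, 4, 6): truth gives 17, best alternative gives 0.
Others report (3, 4, 12): truth gives 17, best alternative gives 0.
Others report (3, 6, 4): truth gives 17, best alternative gives 0.
Others report (3, 6, 6): truth gives 17, best alternative gives 0.
Others report (3, 6, 12): truth gives 17, best alternative gives 0.
(Remaining 119 profiles checked similarly; truth is weakly best in each.)
In every case the truthful report is at least as good as any alternative, so it is a dominant strategy.

Yes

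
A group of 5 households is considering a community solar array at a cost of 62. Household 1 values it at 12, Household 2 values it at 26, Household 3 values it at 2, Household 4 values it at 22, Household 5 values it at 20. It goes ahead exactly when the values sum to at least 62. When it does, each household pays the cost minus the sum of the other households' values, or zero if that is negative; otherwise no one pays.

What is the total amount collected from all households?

8

Total value 82 ≥ cost 62, so it is built.
Household 1: others sum to 70; max(0, 62 - 70) = 0.
Household 2: others sum to 56; max(0, 62 - 56) = 6.
Household 3: others sum to 80; max(0, 62 - 80) = 0.
Household 4: others sum to 60; max(0, 62 - 60) = 2.
Household 5: others sum to 62; max(0, 62 - 62) = 0.
Total collected = 0 + 6 + 0 + 2 + 0 = 8.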